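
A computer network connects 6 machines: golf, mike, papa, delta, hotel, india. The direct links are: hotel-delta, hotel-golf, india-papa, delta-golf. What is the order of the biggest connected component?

mike is isolated — a component by itself.
Starting from papa we can reach papa, india. That is one component of size 2.
Starting from golf we can reach golf, delta, hotel. That is one component of size 3.
The largest has 3 vertices.

3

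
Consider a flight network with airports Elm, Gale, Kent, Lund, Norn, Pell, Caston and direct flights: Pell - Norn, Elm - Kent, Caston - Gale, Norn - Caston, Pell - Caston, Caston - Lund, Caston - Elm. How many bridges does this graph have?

4

The edges on the cycle Pell-Norn-Caston-Pell are not bridges since each lies on that cycle.
But removing Caston - Elm disconnects Caston from Elm; removing Caston - Gale disconnects Caston from Gale; removing Elm - Kent disconnects Elm from Kent; removing Caston - Lund disconnects Caston from Lund — these are bridges.
That makes 4 bridges.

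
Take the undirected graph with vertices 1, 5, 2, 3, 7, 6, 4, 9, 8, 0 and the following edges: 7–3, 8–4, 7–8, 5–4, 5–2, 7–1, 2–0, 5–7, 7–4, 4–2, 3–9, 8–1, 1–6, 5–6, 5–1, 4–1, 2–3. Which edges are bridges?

The edges on the cycle 7-8-4-7 are not bridges since each lies on that cycle.
But removing 2–0 disconnects 2 from 0; removing 9–3 disconnects 9 from 3 — these are bridges.

0-2, 3-9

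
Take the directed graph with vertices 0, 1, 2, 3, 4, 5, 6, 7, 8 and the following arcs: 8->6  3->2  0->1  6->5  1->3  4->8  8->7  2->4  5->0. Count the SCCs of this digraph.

{0, 1, 2, 3, 4, 5, 6, 8} are all mutually reachable — one SCC of size 8.
{7} is an SCC by itself.
That gives 2 strongly connected components.

2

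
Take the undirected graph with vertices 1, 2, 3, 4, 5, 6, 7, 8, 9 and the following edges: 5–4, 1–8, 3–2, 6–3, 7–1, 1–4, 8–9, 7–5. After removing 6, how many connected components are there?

With 6 gone, the remaining components are: {2, 3}; {1, 4, 5, 7, 8, 9}.
That is 2 components.

2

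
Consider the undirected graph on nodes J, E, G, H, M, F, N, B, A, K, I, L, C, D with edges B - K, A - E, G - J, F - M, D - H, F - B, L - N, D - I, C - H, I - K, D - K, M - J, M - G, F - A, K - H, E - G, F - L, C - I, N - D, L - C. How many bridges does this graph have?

0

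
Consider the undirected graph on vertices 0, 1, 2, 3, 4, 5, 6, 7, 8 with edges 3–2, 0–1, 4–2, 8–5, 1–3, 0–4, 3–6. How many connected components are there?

7 is isolated — a component by itself.
Starting from 5 we can reach 5, 8. That is one component of size 2.
Starting from 0 we can reach 0, 1, 2, 3, 4, 6. That is one component of size 6.
Total: 3 components.

3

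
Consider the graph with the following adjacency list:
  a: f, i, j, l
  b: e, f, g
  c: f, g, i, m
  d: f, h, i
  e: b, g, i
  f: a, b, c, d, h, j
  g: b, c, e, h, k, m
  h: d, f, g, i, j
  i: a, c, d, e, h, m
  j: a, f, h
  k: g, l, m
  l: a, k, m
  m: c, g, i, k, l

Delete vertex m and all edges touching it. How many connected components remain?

With m gone, the remaining components are: {a, b, c, d, e, f, g, h, i, j, k, l}.
That is 1 component.

1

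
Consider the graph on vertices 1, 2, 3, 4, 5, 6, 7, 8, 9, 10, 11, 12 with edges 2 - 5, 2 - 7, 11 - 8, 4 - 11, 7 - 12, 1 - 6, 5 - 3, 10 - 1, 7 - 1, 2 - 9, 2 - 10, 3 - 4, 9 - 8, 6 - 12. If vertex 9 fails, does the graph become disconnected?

No

Deleting 9 leaves 1 component (was 1) (its neighbors 2, 8 remain connected to each other), so 9 is not a cut vertex.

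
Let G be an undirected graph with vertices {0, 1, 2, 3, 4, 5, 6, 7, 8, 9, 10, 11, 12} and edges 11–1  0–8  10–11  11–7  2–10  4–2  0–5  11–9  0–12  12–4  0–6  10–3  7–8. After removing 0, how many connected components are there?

With 0 gone, the remaining components are: {5}; {6}; {1, 2, 3, 4, 7, 8, 9, 10, 11, 12}.
That is 3 components.

3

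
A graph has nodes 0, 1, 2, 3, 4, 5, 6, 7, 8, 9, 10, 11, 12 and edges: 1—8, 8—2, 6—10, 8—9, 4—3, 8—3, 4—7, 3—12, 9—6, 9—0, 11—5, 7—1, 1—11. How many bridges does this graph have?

8

The edges on the cycle 4-7-1-8-3-4 are not bridges since each lies on that cycle.
But removing 11—1 disconnects 11 from 1; removing 6—9 disconnects 6 from 9; removing 6—10 disconnects 6 from 10; removing 9—0 disconnects 9 from 0 — these are bridges.
In total 8 edges are bridges.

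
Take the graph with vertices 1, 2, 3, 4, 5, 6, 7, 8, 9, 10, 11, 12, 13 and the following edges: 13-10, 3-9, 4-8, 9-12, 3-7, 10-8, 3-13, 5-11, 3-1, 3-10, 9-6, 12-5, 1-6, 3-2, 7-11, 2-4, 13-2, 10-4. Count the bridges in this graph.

The edges on the cycle 3-1-6-9-3 are not bridges since each lies on that cycle.
Every edge lies on some cycle, so there are no bridges.

0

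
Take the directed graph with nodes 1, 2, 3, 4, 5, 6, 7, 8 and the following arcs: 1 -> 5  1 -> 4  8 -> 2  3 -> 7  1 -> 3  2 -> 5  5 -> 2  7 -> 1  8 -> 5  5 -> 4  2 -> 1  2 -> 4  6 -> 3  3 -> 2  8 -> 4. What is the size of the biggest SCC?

{1, 2, 3, 5, 7} are all mutually reachable — one SCC of size 5.
{4} is an SCC by itself.
{6} is an SCC by itself.
{8} is an SCC by itself.
The largest has 5 vertices.

5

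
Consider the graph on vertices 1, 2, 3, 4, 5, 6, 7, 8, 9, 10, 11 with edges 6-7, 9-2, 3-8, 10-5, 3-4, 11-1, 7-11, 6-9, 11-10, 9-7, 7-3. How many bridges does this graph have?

8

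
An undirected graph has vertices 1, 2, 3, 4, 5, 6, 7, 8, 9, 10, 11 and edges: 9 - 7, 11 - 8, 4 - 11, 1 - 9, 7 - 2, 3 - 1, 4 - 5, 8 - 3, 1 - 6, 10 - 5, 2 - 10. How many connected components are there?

1

Starting from 1 we can reach 1, 2, 3, 4, 5, 6, 7, 8, 9, 10, 11. That is one component of size 11.
Total: 1 component.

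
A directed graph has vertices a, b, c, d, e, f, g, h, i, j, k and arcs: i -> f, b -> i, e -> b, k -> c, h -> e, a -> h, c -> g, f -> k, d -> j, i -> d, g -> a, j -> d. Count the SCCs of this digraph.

{a, b, c, e, f, g, h, i, k} are all mutually reachable — one SCC of size 9.
{d, j} are all mutually reachable — one SCC of size 2.
That gives 2 strongly connected components.

2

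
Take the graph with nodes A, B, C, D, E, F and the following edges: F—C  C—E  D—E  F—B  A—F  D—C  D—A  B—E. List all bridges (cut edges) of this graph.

none

The edges on the cycle D-A-F-B-E-C-D are not bridges since each lies on that cycle.
Every edge lies on some cycle, so there are no bridges.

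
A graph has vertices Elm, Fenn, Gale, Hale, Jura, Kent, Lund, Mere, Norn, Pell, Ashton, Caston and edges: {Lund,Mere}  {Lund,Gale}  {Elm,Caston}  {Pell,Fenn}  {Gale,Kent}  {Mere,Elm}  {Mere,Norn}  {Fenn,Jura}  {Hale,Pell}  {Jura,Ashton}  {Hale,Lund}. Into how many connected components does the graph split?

1

Starting from Elm we can reach Elm, Fenn, Gale, Hale, Jura, Kent, Lund, Mere, Norn, Pell, Ashton, Caston. That is one component of size 12.
Total: 1 component.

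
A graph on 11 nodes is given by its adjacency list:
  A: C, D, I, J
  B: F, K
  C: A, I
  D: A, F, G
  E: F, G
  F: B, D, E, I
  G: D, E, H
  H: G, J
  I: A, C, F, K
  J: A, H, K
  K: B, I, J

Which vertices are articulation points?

none

Removing K, for instance, still leaves 1 component. No single vertex removal increases the component count — the graph has no articulation points.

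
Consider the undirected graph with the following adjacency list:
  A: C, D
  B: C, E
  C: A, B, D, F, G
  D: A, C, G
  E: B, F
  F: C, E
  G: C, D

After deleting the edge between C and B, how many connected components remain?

C and B are still connected via C-F-E-B, so the component count stays at 1.

1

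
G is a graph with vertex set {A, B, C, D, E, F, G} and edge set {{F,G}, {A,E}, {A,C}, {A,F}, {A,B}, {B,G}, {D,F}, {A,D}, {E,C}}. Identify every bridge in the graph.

none

The edges on the cycle A-E-C-A are not bridges since each lies on that cycle.
Every edge lies on some cycle, so there are no bridges.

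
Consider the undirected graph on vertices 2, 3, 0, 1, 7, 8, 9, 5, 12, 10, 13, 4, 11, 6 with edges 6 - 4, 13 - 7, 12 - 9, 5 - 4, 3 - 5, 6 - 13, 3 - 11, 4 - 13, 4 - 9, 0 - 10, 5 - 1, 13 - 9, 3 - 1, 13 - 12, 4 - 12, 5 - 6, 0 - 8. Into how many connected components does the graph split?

3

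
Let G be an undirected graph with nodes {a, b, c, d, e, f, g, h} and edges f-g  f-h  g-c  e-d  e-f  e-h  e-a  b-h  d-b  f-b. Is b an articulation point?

No

Deleting b leaves 1 component (was 1) (its neighbors d, f, h remain connected to each other), so b is not a cut vertex.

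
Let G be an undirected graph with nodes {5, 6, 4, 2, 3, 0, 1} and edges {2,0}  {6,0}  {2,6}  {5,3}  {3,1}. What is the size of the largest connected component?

3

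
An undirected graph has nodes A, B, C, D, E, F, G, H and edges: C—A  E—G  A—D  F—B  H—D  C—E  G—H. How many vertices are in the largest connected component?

6

Starting from B we can reach B, F. That is one component of size 2.
Starting from A we can reach A, C, D, E, G, H. That is one component of size 6.
The largest has 6 vertices.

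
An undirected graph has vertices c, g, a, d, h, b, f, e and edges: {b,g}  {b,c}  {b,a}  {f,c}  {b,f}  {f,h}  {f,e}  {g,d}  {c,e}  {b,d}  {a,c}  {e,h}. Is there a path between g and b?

Yes

From g we can reach a, b, c, d, e, f, g, h, which includes b.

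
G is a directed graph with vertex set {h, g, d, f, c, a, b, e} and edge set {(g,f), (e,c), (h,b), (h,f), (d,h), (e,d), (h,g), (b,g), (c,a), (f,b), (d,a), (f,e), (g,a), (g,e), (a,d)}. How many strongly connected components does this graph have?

{a, b, c, d, e, f, g, h} are all mutually reachable — one SCC of size 8.
That gives 1 strongly connected component.

1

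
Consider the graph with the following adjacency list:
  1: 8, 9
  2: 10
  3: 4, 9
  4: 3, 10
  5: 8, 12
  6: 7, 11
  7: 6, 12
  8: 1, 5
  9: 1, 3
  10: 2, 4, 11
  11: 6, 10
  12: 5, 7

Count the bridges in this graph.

1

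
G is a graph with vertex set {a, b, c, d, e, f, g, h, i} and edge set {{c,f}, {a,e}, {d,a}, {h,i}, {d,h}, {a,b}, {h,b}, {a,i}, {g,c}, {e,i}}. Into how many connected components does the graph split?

2

Starting from c we can reach c, f, g. That is one component of size 3.
Starting from a we can reach a, b, d, e, h, i. That is one component of size 6.
Total: 2 components.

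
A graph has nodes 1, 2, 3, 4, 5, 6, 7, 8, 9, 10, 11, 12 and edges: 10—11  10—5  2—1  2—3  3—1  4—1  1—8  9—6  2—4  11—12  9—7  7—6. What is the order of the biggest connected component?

5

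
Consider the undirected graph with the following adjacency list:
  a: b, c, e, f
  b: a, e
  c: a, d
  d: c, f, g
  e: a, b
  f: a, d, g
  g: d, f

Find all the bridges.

none

The edges on the cycle a-e-b-a are not bridges since each lies on that cycle.
Every edge lies on some cycle, so there are no bridges.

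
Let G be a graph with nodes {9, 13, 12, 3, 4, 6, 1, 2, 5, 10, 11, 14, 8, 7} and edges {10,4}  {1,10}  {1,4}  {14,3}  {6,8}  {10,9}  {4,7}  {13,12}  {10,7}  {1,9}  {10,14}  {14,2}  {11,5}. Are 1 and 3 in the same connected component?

From 1 we can reach 1, 2, 3, 4, 7, 9, 10, 14, which includes 3.

Yes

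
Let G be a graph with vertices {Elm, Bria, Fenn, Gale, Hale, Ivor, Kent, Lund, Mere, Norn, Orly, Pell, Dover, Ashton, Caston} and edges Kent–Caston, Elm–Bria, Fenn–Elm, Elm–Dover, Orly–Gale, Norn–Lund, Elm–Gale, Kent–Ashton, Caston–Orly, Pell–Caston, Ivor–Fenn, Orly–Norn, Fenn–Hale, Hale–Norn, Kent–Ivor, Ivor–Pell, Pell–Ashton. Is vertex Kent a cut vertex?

No

Deleting Kent leaves 2 components (was 2), so Kent is not a cut vertex.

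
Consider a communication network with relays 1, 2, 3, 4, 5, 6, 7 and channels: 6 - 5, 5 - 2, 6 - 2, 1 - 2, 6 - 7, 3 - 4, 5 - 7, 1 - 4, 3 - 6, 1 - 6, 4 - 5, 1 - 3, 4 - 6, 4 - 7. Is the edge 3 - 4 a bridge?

No

After removing 3 - 4, the path 3-1-4 still connects them, so the edge is not a bridge.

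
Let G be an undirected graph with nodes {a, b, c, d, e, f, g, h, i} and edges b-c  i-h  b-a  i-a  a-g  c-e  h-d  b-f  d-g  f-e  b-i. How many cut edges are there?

0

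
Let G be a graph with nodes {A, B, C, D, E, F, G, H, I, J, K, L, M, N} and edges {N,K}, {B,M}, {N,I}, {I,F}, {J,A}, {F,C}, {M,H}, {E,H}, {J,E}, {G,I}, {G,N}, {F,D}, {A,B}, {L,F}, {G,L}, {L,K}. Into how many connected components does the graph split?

Starting from A we can reach A, B, E, H, J, M. That is one component of size 6.
Starting from C we can reach C, D, F, G, I, K, L, N. That is one component of size 8.
Total: 2 components.

2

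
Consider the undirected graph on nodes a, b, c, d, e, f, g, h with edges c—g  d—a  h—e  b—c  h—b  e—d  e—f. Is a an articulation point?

No

Deleting a leaves 1 component (was 1), so a is not a cut vertex.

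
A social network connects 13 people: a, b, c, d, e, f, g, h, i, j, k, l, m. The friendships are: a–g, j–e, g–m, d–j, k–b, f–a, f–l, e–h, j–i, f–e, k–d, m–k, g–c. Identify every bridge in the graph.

b-k, c-g, e-h, f-l, i-j

The edges on the cycle f-a-g-m-k-d-j-e-f are not bridges since each lies on that cycle.
But removing c–g disconnects c from g; removing h–e disconnects h from e; removing f–l disconnects f from l; removing b–k disconnects b from k — these are bridges.
In total 5 edges are bridges.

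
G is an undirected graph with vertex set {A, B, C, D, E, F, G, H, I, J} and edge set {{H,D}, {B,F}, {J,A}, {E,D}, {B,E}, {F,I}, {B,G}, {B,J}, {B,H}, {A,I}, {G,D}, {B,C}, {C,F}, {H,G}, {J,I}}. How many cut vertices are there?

1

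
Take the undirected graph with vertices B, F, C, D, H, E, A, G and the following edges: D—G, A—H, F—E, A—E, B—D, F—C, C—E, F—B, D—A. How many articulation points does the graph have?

2

Removing A increases the component count from 1 to 2, so A is a cut vertex.
Removing D increases the component count from 1 to 2, so D is a cut vertex.
By contrast removing F leaves 1 component; it is not a cut vertex. No other vertex is a cut vertex either.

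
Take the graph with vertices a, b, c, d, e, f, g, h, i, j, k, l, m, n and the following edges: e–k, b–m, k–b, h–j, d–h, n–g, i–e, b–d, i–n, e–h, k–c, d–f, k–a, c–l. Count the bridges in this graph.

The edges on the cycle e-k-b-d-h-e are not bridges since each lies on that cycle.
But removing c–l disconnects c from l; removing e–i disconnects e from i; removing m–b disconnects m from b; removing g–n disconnects g from n — these are bridges.
In total 9 edges are bridges.

9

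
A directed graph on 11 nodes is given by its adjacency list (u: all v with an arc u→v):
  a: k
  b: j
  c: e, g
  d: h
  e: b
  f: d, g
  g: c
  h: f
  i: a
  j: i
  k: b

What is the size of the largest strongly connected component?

5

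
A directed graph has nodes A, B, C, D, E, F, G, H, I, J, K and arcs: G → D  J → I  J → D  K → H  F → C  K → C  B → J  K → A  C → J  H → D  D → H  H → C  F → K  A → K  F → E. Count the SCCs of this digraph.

7

{C, D, H, J} are all mutually reachable — one SCC of size 4.
{A, K} are all mutually reachable — one SCC of size 2.
{F} is an SCC by itself.
{I} is an SCC by itself.
{G} is an SCC by itself.
(and 2 more singleton SCCs)
That gives 7 strongly connected components.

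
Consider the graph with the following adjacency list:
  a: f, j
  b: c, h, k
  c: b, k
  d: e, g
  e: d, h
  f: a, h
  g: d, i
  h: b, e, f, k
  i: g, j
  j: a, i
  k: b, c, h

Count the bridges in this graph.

0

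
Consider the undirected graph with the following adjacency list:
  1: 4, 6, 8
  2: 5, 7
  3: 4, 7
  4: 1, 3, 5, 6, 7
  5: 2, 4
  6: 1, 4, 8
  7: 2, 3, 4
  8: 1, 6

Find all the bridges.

The edges on the cycle 4-6-8-1-4 are not bridges since each lies on that cycle.
Every edge lies on some cycle, so there are no bridges.

none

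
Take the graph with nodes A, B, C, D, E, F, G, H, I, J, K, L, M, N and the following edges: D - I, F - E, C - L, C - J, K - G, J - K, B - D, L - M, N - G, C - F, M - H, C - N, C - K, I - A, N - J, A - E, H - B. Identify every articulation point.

Removing C increases the component count from 1 to 2, so C is a cut vertex.
By contrast removing B leaves 1 component; it is not a cut vertex. No other vertex is a cut vertex either.

C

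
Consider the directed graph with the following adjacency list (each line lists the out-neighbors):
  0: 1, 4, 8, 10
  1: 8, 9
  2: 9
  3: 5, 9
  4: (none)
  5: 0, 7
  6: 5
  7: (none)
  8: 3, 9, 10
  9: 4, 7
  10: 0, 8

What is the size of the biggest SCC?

6

{0, 1, 3, 5, 8, 10} are all mutually reachable — one SCC of size 6.
{4} is an SCC by itself.
{2} is an SCC by itself.
{7} is an SCC by itself.
{6} is an SCC by itself.
(and 1 more singleton SCC)
The largest has 6 vertices.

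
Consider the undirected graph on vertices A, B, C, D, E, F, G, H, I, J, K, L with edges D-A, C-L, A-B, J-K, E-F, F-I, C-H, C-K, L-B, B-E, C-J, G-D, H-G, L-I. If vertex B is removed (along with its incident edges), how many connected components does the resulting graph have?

With B gone, the remaining components are: {A, C, D, E, F, G, H, I, J, K, L}.
That is 1 component.

1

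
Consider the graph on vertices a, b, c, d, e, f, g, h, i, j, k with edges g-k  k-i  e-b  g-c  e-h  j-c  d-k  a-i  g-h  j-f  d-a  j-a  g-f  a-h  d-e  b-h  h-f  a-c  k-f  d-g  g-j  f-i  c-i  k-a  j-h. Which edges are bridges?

none

The edges on the cycle k-a-h-f-k are not bridges since each lies on that cycle.
Every edge lies on some cycle, so there are no bridges.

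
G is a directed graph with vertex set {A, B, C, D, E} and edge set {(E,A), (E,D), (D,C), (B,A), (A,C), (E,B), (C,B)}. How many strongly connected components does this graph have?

3

{A, B, C} are all mutually reachable — one SCC of size 3.
{E} is an SCC by itself.
{D} is an SCC by itself.
That gives 3 strongly connected components.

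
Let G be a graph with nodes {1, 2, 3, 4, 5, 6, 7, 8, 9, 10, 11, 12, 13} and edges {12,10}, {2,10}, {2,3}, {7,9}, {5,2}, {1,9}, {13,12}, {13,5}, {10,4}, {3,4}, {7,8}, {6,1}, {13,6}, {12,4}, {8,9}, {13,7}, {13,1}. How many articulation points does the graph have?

Removing 13 increases the component count from 2 to 3, so 13 is a cut vertex.
By contrast removing 7 leaves 2 components; it is not a cut vertex. No other vertex is a cut vertex either.

1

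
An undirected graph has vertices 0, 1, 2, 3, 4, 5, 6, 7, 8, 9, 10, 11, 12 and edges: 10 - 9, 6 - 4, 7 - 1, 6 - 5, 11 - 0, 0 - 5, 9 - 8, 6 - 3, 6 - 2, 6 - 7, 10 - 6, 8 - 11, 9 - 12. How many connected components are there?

1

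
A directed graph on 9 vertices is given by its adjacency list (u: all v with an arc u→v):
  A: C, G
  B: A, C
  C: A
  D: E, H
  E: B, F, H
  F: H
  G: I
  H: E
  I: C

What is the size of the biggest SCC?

4

{A, C, G, I} are all mutually reachable — one SCC of size 4.
{E, F, H} are all mutually reachable — one SCC of size 3.
{D} is an SCC by itself.
{B} is an SCC by itself.
The largest has 4 vertices.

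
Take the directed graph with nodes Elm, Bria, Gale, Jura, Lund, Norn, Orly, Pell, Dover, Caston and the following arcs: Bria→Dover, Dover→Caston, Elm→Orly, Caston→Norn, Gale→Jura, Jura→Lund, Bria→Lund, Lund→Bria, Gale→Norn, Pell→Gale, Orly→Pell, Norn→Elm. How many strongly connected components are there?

1

{Elm, Bria, Gale, Jura, Lund, Norn, Orly, Pell, Dover, Caston} are all mutually reachable — one SCC of size 10.
That gives 1 strongly connected component.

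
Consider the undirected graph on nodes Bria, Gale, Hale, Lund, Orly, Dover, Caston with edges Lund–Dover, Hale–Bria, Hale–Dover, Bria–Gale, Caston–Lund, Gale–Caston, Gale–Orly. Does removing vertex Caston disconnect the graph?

No

Deleting Caston leaves 1 component (was 1) (its neighbors Gale, Lund remain connected to each other), so Caston is not a cut vertex.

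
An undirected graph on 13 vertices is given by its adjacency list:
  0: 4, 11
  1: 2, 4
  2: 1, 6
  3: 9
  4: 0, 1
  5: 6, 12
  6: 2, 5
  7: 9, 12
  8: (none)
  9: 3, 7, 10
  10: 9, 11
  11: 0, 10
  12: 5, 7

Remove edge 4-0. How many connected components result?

4 and 0 are still connected via 4-1-2-6-5-12-7-9-10-11-0, so the component count stays at 2.

2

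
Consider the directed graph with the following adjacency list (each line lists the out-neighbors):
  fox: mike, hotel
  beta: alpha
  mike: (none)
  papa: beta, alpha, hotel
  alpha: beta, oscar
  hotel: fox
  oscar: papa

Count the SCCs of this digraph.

3

{beta, papa, alpha, oscar} are all mutually reachable — one SCC of size 4.
{fox, hotel} are all mutually reachable — one SCC of size 2.
{mike} is an SCC by itself.
That gives 3 strongly connected components.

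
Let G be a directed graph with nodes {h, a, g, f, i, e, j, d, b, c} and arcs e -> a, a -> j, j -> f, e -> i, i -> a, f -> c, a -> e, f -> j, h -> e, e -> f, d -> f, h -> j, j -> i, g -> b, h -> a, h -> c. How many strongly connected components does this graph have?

{a, e, f, i, j} are all mutually reachable — one SCC of size 5.
{d} is an SCC by itself.
{c} is an SCC by itself.
{g} is an SCC by itself.
{h} is an SCC by itself.
(and 1 more singleton SCC)
That gives 6 strongly connected components.

6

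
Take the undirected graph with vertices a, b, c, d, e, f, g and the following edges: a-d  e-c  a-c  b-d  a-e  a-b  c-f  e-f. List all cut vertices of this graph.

Removing a increases the component count from 2 to 3, so a is a cut vertex.
By contrast removing b leaves 2 components; it is not a cut vertex. No other vertex is a cut vertex either.

a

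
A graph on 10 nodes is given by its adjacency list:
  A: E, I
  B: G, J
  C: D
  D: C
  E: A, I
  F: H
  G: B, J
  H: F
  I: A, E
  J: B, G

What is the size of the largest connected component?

Starting from F we can reach F, H. That is one component of size 2.
Starting from C we can reach C, D. That is one component of size 2.
Starting from A we can reach A, E, I. That is one component of size 3.
Starting from B we can reach B, G, J. That is one component of size 3.
The largest has 3 vertices.

3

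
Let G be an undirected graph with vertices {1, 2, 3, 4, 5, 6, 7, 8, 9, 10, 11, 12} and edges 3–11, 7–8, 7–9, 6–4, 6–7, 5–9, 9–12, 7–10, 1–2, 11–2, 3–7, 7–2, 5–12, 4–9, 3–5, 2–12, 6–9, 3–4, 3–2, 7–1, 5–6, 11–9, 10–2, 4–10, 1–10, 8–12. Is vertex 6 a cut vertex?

No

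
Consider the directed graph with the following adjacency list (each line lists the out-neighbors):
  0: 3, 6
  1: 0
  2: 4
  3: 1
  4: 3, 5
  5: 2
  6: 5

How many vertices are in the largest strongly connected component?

{0, 1, 2, 3, 4, 5, 6} are all mutually reachable — one SCC of size 7.
The largest has 7 vertices.

7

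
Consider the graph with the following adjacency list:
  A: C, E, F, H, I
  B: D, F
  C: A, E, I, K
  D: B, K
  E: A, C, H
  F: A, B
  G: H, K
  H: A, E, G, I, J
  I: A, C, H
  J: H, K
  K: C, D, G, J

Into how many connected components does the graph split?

Starting from A we can reach A, B, C, D, E, F, G, H, I, J, K. That is one component of size 11.
Total: 1 component.

1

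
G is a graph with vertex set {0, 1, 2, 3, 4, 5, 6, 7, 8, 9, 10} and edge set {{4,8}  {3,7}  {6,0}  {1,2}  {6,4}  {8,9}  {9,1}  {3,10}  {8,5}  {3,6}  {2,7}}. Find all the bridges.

The edges on the cycle 3-6-4-8-9-1-2-7-3 are not bridges since each lies on that cycle.
But removing 5—8 disconnects 5 from 8; removing 6—0 disconnects 6 from 0; removing 3—10 disconnects 3 from 10 — these are bridges.

0-6, 10-3, 5-8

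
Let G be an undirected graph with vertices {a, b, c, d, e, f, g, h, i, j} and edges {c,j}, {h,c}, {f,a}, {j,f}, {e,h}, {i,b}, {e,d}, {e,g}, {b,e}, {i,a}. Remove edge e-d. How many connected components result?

2

Before removal there is 1 component.
e-d is a bridge — removing it separates e's side from d's side.
After removal: 2 components.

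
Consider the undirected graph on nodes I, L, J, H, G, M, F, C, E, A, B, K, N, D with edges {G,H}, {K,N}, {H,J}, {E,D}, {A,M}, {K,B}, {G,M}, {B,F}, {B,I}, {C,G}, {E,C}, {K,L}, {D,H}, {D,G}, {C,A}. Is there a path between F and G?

The component containing F is {B, F, I, K, L, N}, and G is not in it.

No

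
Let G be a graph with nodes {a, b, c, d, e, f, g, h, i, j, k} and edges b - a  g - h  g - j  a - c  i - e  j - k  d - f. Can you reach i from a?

The component containing a is {a, b, c}, and i is not in it.

No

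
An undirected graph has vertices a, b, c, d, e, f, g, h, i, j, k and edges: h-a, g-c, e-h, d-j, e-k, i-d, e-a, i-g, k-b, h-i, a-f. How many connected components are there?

Starting from a we can reach a, b, c, d, e, f, g, h, i, j, k. That is one component of size 11.
Total: 1 component.

1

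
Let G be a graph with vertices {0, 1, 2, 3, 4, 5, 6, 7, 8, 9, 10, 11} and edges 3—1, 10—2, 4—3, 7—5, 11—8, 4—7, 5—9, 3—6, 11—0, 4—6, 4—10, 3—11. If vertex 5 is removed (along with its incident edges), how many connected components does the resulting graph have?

2

With 5 gone, the remaining components are: {9}; {0, 1, 2, 3, 4, 6, 7, 8, 10, 11}.
That is 2 components.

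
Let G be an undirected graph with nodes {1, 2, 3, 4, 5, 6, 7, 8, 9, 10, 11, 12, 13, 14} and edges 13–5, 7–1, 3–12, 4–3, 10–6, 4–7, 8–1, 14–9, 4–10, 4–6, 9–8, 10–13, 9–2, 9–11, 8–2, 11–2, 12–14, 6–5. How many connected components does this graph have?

1

Starting from 1 we can reach 1, 2, 3, 4, 5, 6, 7, 8, 9, 10, 11, 12, 13, 14. That is one component of size 14.
Total: 1 component.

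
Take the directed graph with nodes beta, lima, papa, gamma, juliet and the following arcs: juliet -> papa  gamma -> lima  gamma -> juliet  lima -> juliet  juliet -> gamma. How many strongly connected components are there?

3

{lima, gamma, juliet} are all mutually reachable — one SCC of size 3.
{beta} is an SCC by itself.
{papa} is an SCC by itself.
That gives 3 strongly connected components.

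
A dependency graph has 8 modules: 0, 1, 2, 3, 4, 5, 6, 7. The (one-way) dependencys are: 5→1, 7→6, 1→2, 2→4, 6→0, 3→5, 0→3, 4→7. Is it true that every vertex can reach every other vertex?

From 6 we can reach every vertex (0, 1, 2, 3, 4, 5, 6, 7), and every vertex can reach 6 (0, 1, 2, 3, 4, 5, 6, 7). So the whole graph is one strongly connected component.

Yes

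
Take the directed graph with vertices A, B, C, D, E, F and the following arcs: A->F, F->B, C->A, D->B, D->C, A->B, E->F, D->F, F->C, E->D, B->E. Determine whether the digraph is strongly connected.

From F we can reach every vertex (A, B, C, D, E, F), and every vertex can reach F (A, B, C, D, E, F). So the whole graph is one strongly connected component.

Yes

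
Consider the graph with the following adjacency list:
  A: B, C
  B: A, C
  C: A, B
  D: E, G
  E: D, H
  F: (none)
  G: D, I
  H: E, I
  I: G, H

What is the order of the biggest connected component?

5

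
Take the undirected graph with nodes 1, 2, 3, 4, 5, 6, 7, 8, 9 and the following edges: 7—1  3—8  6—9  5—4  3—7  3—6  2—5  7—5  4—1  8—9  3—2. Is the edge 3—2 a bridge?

No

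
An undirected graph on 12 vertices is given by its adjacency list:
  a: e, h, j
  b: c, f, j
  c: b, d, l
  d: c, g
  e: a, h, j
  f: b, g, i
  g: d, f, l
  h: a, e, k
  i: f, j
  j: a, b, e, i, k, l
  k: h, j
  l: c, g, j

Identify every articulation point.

j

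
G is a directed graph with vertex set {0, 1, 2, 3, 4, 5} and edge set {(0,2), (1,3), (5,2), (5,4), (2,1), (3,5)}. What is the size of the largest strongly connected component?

{1, 2, 3, 5} are all mutually reachable — one SCC of size 4.
{0} is an SCC by itself.
{4} is an SCC by itself.
The largest has 4 vertices.

4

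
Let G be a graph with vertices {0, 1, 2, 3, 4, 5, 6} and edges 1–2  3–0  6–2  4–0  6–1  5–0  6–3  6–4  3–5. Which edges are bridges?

none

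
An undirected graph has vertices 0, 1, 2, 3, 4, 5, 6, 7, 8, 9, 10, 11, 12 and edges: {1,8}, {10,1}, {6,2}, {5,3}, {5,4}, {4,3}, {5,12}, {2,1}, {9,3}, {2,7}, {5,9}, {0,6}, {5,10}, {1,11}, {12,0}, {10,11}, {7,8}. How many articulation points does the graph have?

1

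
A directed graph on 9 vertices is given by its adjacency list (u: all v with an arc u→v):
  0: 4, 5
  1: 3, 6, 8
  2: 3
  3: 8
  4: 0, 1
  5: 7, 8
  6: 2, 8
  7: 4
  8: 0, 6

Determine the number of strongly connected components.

1

{0, 1, 2, 3, 4, 5, 6, 7, 8} are all mutually reachable — one SCC of size 9.
That gives 1 strongly connected component.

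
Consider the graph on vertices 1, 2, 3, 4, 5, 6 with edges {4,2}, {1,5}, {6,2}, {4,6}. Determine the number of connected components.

3

3 is isolated — a component by itself.
Starting from 1 we can reach 1, 5. That is one component of size 2.
Starting from 2 we can reach 2, 4, 6. That is one component of size 3.
Total: 3 components.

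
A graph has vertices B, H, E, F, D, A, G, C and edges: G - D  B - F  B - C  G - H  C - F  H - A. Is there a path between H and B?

No

The component containing H is {A, D, G, H}, and B is not in it.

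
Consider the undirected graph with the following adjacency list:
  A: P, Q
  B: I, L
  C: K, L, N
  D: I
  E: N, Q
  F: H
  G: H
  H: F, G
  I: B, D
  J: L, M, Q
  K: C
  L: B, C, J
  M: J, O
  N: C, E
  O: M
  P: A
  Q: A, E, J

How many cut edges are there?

The edges on the cycle E-N-C-L-J-Q-E are not bridges since each lies on that cycle.
But removing K-C disconnects K from C; removing J-M disconnects J from M; removing B-L disconnects B from L; removing B-I disconnects B from I — these are bridges.
In total 10 edges are bridges.

10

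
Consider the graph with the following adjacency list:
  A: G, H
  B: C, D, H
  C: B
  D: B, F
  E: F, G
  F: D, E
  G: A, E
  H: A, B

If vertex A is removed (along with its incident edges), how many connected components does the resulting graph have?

1

With A gone, the remaining components are: {B, C, D, E, F, G, H}.
That is 1 component.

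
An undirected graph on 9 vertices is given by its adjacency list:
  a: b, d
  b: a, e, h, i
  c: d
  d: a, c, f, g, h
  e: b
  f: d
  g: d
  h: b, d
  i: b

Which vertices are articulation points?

b, d

Removing b increases the component count from 1 to 3, so b is a cut vertex.
Removing d increases the component count from 1 to 4, so d is a cut vertex.
By contrast removing f leaves 1 component; it is not a cut vertex. No other vertex is a cut vertex either.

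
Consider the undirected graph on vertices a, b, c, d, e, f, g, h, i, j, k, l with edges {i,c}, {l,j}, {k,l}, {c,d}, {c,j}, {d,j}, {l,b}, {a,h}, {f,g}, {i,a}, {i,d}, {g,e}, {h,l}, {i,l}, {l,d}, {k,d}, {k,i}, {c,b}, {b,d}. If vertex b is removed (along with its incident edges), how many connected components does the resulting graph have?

2

With b gone, the remaining components are: {e, f, g}; {a, c, d, h, i, j, k, l}.
That is 2 components.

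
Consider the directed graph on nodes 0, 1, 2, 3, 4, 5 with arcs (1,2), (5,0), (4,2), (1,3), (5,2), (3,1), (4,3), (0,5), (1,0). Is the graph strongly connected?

No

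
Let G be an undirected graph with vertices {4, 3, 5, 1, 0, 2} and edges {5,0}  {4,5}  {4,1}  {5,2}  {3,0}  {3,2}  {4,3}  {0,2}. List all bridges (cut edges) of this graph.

1-4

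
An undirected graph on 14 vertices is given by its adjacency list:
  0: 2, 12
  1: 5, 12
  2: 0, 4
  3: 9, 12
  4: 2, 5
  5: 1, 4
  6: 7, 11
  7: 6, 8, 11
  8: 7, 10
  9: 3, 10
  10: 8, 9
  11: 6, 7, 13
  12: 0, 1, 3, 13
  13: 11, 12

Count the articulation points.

1

Removing 12 increases the component count from 1 to 2, so 12 is a cut vertex.
By contrast removing 10 leaves 1 component; it is not a cut vertex. No other vertex is a cut vertex either.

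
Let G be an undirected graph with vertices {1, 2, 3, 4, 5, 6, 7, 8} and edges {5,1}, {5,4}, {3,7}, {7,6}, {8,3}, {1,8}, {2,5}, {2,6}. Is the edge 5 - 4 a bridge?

Removing 5 - 4 leaves no path between 5 and 4: the component count goes from 1 to 2. So it is a bridge.

Yes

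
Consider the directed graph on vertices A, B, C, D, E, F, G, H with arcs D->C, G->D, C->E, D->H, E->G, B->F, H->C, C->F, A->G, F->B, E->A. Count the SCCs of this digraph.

{A, C, D, E, G, H} are all mutually reachable — one SCC of size 6.
{B, F} are all mutually reachable — one SCC of size 2.
That gives 2 strongly connected components.

2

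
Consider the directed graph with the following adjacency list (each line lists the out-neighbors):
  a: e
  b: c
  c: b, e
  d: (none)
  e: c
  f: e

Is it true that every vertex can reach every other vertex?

No

There is no directed path from d to b, so the graph is not strongly connected.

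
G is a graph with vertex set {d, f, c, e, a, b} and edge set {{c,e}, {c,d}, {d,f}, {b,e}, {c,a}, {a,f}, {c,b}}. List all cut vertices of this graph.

c

Removing c increases the component count from 1 to 2, so c is a cut vertex.
By contrast removing b leaves 1 component; it is not a cut vertex. No other vertex is a cut vertex either.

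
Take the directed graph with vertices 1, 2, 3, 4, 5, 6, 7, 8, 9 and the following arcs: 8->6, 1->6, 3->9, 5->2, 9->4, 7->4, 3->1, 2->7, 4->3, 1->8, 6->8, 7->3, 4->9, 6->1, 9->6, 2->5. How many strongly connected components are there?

{3, 4, 9} are all mutually reachable — one SCC of size 3.
{1, 6, 8} are all mutually reachable — one SCC of size 3.
{2, 5} are all mutually reachable — one SCC of size 2.
{7} is an SCC by itself.
That gives 4 strongly connected components.

4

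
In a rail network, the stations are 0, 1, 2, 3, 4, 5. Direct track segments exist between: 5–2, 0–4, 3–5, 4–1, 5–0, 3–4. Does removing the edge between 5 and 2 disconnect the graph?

Removing 5–2 leaves no path between 5 and 2: the component count goes from 1 to 2. So it is a bridge.

Yes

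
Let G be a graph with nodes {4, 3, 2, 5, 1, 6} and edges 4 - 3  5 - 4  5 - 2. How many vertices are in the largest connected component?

4

6 is isolated — a component by itself.
1 is isolated — a component by itself.
Starting from 2 we can reach 2, 3, 4, 5. That is one component of size 4.
The largest has 4 vertices.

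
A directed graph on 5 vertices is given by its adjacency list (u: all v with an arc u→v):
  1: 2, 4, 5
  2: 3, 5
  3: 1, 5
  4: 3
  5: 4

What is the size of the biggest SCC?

5

{1, 2, 3, 4, 5} are all mutually reachable — one SCC of size 5.
The largest has 5 vertices.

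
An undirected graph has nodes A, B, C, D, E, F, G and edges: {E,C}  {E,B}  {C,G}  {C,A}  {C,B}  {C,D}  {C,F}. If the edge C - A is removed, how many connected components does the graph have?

Before removal there is 1 component.
C - A is a bridge — removing it separates C's side from A's side.
After removal: 2 components.

2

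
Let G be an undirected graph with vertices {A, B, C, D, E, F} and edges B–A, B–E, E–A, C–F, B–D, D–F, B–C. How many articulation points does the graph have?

Removing B increases the component count from 1 to 2, so B is a cut vertex.
By contrast removing A leaves 1 component; it is not a cut vertex. No other vertex is a cut vertex either.

1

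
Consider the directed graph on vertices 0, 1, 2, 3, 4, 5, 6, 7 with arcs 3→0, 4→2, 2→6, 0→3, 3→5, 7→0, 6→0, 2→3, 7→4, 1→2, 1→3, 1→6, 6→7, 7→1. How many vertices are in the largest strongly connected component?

5

{1, 2, 4, 6, 7} are all mutually reachable — one SCC of size 5.
{0, 3} are all mutually reachable — one SCC of size 2.
{5} is an SCC by itself.
The largest has 5 vertices.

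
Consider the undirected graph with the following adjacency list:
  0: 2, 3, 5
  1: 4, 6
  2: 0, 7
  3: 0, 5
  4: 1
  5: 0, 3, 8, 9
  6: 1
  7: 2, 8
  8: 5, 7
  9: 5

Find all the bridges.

1-4, 1-6, 5-9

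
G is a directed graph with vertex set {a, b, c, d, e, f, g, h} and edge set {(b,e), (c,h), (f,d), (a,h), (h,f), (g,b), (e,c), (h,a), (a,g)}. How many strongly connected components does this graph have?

3

{a, b, c, e, g, h} are all mutually reachable — one SCC of size 6.
{f} is an SCC by itself.
{d} is an SCC by itself.
That gives 3 strongly connected components.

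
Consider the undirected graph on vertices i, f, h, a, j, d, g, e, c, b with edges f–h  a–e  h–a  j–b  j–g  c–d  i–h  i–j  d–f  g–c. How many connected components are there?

1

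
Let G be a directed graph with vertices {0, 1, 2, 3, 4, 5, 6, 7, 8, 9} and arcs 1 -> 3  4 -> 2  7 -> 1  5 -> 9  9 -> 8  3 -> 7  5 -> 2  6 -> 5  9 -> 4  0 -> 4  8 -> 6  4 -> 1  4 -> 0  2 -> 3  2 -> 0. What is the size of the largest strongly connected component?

{5, 6, 8, 9} are all mutually reachable — one SCC of size 4.
{0, 2, 4} are all mutually reachable — one SCC of size 3.
{1, 3, 7} are all mutually reachable — one SCC of size 3.
The largest has 4 vertices.

4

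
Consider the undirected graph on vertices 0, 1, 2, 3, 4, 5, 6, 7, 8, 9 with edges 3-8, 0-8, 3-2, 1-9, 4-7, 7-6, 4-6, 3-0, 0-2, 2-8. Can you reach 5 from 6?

No

The component containing 6 is {4, 6, 7}, and 5 is not in it.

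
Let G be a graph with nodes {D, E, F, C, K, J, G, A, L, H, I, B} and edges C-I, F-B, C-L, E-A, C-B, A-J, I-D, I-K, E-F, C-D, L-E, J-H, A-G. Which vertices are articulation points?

A, C, E, I, J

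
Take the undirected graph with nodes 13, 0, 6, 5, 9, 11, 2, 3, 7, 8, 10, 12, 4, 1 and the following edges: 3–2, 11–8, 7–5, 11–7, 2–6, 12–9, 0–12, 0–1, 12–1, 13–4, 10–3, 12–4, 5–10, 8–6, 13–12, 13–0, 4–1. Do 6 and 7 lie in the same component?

From 6 we can reach 2, 3, 5, 6, 7, 8, 10, 11, which includes 7.

Yes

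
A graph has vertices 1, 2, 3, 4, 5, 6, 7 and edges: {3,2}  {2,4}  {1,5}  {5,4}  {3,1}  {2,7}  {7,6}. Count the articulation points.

Removing 2 increases the component count from 1 to 2, so 2 is a cut vertex.
Removing 7 increases the component count from 1 to 2, so 7 is a cut vertex.
By contrast removing 5 leaves 1 component; it is not a cut vertex. No other vertex is a cut vertex either.

2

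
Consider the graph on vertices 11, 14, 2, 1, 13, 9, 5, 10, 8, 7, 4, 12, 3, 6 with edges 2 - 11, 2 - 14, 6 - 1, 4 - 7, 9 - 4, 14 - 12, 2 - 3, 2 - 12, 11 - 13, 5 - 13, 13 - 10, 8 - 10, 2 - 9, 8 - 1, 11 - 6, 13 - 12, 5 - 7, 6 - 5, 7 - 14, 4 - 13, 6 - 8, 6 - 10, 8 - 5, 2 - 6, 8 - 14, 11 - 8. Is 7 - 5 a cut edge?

After removing 7 - 5, the path 7-4-13-5 still connects them, so the edge is not a bridge.

No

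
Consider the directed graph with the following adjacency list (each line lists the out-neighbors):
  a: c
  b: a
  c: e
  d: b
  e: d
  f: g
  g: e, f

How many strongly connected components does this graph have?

2

{a, b, c, d, e} are all mutually reachable — one SCC of size 5.
{f, g} are all mutually reachable — one SCC of size 2.
That gives 2 strongly connected components.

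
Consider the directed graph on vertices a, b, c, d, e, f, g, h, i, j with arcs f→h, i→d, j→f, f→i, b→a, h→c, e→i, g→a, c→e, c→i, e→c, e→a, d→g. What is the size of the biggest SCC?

2

{c, e} are all mutually reachable — one SCC of size 2.
{a} is an SCC by itself.
{h} is an SCC by itself.
{f} is an SCC by itself.
{i} is an SCC by itself.
(and 4 more singleton SCCs)
The largest has 2 vertices.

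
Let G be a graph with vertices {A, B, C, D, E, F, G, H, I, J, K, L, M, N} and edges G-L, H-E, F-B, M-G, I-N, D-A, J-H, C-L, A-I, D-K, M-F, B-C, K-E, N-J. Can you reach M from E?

The component containing E is {A, D, E, H, I, J, K, N}, and M is not in it.

No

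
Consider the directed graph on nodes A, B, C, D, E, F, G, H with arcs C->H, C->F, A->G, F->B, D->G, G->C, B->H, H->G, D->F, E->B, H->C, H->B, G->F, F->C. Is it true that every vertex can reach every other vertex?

There is no directed path from C to E, so the graph is not strongly connected.

No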